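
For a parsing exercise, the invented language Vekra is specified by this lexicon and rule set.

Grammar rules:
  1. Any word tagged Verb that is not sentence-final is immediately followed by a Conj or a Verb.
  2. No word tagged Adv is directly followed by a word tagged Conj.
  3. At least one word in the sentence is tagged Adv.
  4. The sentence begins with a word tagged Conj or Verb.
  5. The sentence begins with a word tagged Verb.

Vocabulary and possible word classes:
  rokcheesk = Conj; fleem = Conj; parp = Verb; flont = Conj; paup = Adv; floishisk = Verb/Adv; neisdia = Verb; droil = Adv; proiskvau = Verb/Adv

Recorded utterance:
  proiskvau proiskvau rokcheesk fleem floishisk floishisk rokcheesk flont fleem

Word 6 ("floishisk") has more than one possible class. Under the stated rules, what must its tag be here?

Candidates per position — 1:proiskvau {Verb,Adv}; 2:proiskvau {Verb,Adv}; 3:rokcheesk {Conj}; 4:fleem {Conj}; 5:floishisk {Verb,Adv}; 6:floishisk {Verb,Adv}; 7:rokcheesk {Conj}; 8:flont {Conj}; 9:fleem {Conj}.
Word 1 cannot be Adv — rule 4 would then fail for every completion. It is Verb.
Word 2 cannot be Adv — rule 1 would then fail for every completion. It is Verb.
Word 6 cannot be Adv — rule 2 would then fail for every completion. It is Verb.
Word 5 cannot be Verb — rule 3 would then fail for every completion. It is Adv.
The unique satisfying tagging is: Verb Verb Conj Conj Adv Verb Conj Conj Conj.
Check: rule 1 ok; rule 2 ok; rule 3 ok; rule 4 ok; rule 5 ok.

Verb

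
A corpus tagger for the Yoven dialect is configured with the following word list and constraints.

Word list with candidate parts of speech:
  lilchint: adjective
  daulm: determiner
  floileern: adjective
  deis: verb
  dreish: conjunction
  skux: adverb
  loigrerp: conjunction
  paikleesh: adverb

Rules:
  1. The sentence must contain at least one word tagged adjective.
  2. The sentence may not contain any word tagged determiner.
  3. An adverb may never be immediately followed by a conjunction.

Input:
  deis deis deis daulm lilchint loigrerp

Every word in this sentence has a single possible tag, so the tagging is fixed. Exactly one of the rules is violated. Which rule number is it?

2

Fixed tagging: verb verb verb determiner adjective conjunction.
Checking each rule: R1 pass, R2 fail, R3 pass.
Only rule 2 fails.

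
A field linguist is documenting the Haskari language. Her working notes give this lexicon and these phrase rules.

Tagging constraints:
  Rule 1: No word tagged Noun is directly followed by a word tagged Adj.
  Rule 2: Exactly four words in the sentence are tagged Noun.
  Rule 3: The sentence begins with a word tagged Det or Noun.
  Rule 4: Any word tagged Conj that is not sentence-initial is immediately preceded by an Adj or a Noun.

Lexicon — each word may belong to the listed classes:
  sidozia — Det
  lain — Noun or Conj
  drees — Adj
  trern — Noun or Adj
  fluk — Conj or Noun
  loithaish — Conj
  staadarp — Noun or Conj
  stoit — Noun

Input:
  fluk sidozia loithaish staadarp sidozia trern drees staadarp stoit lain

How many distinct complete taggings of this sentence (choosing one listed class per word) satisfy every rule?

Candidates per position — 1:fluk {Conj,Noun}; 2:sidozia {Det}; 3:loithaish {Conj}; 4:staadarp {Noun,Conj}; 5:sidozia {Det}; 6:trern {Noun,Adj}; 7:drees {Adj}; 8:staadarp {Noun,Conj}; 9:stoit {Noun}; 10:lain {Noun,Conj}.
There are 32 candidate sequences in total.
Rule 4 cannot be satisfied by any choice of tags from the lexicon.
So there is no consistent tagging.
Count = 0.

0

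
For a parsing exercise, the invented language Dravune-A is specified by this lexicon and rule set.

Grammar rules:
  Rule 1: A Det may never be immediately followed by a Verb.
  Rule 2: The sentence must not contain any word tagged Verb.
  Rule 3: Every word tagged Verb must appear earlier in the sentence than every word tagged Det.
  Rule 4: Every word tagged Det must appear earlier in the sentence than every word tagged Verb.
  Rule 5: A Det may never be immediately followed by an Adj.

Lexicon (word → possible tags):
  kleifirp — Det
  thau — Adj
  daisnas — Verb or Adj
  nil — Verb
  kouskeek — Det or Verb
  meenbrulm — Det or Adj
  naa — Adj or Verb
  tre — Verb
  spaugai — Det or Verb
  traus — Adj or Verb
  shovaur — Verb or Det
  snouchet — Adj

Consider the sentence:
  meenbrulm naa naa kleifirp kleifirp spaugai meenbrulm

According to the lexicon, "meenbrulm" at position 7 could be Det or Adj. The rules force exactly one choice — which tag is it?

Candidates per position — 1:meenbrulm {Det,Adj}; 2:naa {Adj,Verb}; 3:naa {Adj,Verb}; 4:kleifirp {Det}; 5:kleifirp {Det}; 6:spaugai {Det,Verb}; 7:meenbrulm {Det,Adj}.
Word 2 cannot be Verb — rule 2 would then fail for every completion. It is Adj.
Word 3 cannot be Verb — rule 2 would then fail for every completion. It is Adj.
Word 6 cannot be Verb — rule 1 would then fail for every completion. It is Det.
Word 7 cannot be Adj — rule 5 would then fail for every completion. It is Det.
Word 1 cannot be Det — rule 5 would then fail for every completion. It is Adj.
The unique satisfying tagging is: Adj Adj Adj Det Det Det Det.
Rule-by-rule: rule 1 ok; rule 2 ok; rule 3 ok; rule 4 ok; rule 5 ok.

Det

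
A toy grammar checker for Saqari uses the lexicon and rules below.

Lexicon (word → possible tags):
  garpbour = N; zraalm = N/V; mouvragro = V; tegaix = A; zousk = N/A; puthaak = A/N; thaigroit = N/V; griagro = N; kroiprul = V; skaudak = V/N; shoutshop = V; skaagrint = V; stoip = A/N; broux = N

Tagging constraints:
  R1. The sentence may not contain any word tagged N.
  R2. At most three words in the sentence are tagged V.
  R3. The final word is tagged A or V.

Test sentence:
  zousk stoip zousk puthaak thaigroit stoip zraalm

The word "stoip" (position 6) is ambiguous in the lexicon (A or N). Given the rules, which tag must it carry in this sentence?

A

Candidates per position — 1:zousk {N,A}; 2:stoip {A,N}; 3:zousk {N,A}; 4:puthaak {A,N}; 5:thaigroit {N,V}; 6:stoip {A,N}; 7:zraalm {N,V}.
Word 1 cannot be N — rule 1 would then fail for every completion. It is A.
Word 2 cannot be N — rule 1 would then fail for every completion. It is A.
Word 3 cannot be N — rule 1 would then fail for every completion. It is A.
Word 4 cannot be N — rule 1 would then fail for every completion. It is A.
Word 5 cannot be N — rule 1 would then fail for every completion. It is V.
Word 6 cannot be N — rule 1 would then fail for every completion. It is A.
Word 7 cannot be N — rule 1 would then fail for every completion. It is V.
So the tagging must be: A A A A V A V.
Checking: rule 1 holds; rule 2 holds; rule 3 holds.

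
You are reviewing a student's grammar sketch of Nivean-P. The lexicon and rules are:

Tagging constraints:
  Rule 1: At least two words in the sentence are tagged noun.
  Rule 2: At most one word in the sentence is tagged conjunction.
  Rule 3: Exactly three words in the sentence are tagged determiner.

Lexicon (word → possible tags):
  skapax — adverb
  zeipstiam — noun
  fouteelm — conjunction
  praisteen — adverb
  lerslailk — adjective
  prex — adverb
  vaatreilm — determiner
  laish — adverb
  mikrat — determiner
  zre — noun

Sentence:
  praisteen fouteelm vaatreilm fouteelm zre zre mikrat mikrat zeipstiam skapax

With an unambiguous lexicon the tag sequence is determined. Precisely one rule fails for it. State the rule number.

2

Fixed tagging: adverb conjunction determiner conjunction noun noun determiner determiner noun adverb.
Checking each rule: R1 pass, R2 fail, R3 pass.
Only rule 2 fails.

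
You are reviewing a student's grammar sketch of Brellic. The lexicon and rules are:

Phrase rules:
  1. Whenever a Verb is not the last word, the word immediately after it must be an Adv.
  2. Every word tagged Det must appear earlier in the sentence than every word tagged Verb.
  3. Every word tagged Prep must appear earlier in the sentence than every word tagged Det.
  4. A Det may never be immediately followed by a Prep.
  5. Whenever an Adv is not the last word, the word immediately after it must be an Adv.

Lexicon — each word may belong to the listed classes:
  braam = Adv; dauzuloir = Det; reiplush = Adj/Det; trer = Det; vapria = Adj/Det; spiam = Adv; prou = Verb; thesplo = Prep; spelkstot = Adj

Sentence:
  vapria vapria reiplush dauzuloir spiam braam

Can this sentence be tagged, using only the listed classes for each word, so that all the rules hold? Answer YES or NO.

YES

Candidates per position — 1:vapria {Adj,Det}; 2:vapria {Adj,Det}; 3:reiplush {Adj,Det}; 4:dauzuloir {Det}; 5:spiam {Adv}; 6:braam {Adv}.
One satisfying assignment: Adj Det Det Det Adv Adv.
Check: rule 1 ✓; rule 2 ✓; rule 3 ✓; rule 4 ✓; rule 5 ✓.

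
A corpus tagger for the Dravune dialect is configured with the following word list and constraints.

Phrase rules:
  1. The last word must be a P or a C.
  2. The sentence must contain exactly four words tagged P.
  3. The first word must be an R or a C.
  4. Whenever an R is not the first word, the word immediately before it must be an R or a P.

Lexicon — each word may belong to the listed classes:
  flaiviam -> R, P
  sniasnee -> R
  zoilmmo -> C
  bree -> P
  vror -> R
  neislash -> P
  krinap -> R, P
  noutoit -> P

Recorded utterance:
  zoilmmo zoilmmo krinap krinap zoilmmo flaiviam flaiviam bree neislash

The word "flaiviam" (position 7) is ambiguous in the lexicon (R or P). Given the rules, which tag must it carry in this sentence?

Candidates per position — 1:zoilmmo {C}; 2:zoilmmo {C}; 3:krinap {R,P}; 4:krinap {R,P}; 5:zoilmmo {C}; 6:flaiviam {R,P}; 7:flaiviam {R,P}; 8:bree {P}; 9:neislash {P}.
If word 3 were R, no tagging could satisfy rule 4; so word 3 is P.
If word 6 were R, no tagging could satisfy rule 4; so word 6 is P.
If word 7 were P, no tagging could satisfy rule 2; so word 7 is R.
If word 4 were P, no tagging could satisfy rule 2; so word 4 is R.
That leaves exactly one tagging: C C P R C P R P P.
Check: rule 1 holds; rule 2 holds; rule 3 holds; rule 4 holds.

R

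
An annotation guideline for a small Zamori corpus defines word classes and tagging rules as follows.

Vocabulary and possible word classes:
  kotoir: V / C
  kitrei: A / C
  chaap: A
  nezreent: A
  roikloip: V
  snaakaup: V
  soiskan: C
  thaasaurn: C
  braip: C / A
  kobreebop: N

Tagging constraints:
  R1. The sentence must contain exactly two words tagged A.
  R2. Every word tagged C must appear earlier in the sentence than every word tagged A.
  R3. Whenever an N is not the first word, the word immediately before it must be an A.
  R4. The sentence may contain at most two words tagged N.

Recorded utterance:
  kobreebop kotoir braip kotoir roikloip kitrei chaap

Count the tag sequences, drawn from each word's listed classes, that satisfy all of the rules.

Candidates per position — 1:kobreebop {N}; 2:kotoir {V,C}; 3:braip {C,A}; 4:kotoir {V,C}; 5:roikloip {V}; 6:kitrei {A,C}; 7:chaap {A}.
There are 16 candidate sequences in total.
The sequences that satisfy every rule: N V C V V A A; N V C C V A A; N C C V V A A; N C C C V A A.
Count = 4.

4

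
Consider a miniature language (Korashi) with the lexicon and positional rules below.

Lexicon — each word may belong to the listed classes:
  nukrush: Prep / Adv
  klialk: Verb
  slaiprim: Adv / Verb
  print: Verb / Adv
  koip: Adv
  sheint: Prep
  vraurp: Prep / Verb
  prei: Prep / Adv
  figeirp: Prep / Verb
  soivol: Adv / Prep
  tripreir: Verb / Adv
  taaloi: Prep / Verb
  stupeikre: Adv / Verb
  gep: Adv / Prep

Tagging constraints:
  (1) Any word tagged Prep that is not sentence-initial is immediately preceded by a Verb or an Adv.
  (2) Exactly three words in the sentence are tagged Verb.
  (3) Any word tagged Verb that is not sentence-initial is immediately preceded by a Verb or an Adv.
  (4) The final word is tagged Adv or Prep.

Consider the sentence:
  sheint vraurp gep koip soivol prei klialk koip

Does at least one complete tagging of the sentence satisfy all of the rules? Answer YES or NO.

NO

Candidates per position — 1:sheint {Prep}; 2:vraurp {Prep,Verb}; 3:gep {Adv,Prep}; 4:koip {Adv}; 5:soivol {Adv,Prep}; 6:prei {Prep,Adv}; 7:klialk {Verb}; 8:koip {Adv}.
Rule 2 cannot be satisfied by any choice of tags from the lexicon.
So there is no consistent tagging.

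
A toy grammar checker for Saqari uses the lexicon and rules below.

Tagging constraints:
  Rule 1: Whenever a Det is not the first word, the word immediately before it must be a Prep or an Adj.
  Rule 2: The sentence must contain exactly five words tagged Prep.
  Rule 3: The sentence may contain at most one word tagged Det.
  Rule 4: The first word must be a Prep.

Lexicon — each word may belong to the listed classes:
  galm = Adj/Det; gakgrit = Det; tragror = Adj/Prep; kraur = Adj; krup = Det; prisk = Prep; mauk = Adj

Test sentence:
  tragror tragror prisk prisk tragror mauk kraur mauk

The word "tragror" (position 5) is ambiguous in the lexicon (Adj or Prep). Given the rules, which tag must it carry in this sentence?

Candidates per position — 1:tragror {Adj,Prep}; 2:tragror {Adj,Prep}; 3:prisk {Prep}; 4:prisk {Prep}; 5:tragror {Adj,Prep}; 6:mauk {Adj}; 7:kraur {Adj}; 8:mauk {Adj}.
Word 1 cannot be Adj — rule 2 would then fail for every completion. It is Prep.
Word 2 cannot be Adj — rule 2 would then fail for every completion. It is Prep.
Word 5 cannot be Adj — rule 2 would then fail for every completion. It is Prep.
The only consistent sequence is: Prep Prep Prep Prep Prep Adj Adj Adj.
Verifying each rule — rule 1 satisfied; rule 2 satisfied; rule 3 satisfied; rule 4 satisfied.

Prep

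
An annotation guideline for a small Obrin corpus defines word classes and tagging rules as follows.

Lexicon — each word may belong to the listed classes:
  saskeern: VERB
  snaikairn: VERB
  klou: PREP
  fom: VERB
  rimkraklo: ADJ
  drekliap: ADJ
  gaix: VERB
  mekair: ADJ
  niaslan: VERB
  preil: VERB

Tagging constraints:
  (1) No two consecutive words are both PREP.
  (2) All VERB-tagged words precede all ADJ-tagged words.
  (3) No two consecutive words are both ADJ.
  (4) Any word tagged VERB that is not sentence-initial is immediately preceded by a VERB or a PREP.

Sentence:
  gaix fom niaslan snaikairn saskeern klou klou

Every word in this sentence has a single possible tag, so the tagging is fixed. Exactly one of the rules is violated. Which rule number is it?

Fixed tagging: VERB VERB VERB VERB VERB PREP PREP.
Checking each rule: R1 violated, R2 holds, R3 holds, R4 holds.
Only rule 1 fails.

1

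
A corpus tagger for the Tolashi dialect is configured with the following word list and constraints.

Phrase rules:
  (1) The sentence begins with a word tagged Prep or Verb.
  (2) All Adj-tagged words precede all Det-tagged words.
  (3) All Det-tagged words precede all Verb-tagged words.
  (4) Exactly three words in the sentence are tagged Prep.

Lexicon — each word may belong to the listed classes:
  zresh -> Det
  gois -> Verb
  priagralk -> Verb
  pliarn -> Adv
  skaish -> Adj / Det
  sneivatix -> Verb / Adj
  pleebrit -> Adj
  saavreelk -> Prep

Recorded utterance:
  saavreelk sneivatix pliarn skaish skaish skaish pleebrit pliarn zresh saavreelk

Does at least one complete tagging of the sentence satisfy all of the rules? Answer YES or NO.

NO

Candidates per position — 1:saavreelk {Prep}; 2:sneivatix {Verb,Adj}; 3:pliarn {Adv}; 4:skaish {Adj,Det}; 5:skaish {Adj,Det}; 6:skaish {Adj,Det}; 7:pleebrit {Adj}; 8:pliarn {Adv}; 9:zresh {Det}; 10:saavreelk {Prep}.
Rule 4 cannot be satisfied by any choice of tags from the lexicon.
So there is no consistent tagging.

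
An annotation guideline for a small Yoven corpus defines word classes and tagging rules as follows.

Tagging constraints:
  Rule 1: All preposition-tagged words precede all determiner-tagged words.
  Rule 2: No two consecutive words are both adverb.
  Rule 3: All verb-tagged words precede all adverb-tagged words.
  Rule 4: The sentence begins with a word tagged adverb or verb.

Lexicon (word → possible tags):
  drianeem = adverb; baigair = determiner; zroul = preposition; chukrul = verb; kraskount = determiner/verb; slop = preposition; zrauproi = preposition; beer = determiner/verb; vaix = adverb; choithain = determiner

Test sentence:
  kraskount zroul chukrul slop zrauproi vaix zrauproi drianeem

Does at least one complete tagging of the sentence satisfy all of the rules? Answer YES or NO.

YES

Candidates per position — 1:kraskount {determiner,verb}; 2:zroul {preposition}; 3:chukrul {verb}; 4:slop {preposition}; 5:zrauproi {preposition}; 6:vaix {adverb}; 7:zrauproi {preposition}; 8:drianeem {adverb}.
One satisfying assignment: verb preposition verb preposition preposition adverb preposition adverb.
Checking: rule 1 ok; rule 2 ok; rule 3 ok; rule 4 ok.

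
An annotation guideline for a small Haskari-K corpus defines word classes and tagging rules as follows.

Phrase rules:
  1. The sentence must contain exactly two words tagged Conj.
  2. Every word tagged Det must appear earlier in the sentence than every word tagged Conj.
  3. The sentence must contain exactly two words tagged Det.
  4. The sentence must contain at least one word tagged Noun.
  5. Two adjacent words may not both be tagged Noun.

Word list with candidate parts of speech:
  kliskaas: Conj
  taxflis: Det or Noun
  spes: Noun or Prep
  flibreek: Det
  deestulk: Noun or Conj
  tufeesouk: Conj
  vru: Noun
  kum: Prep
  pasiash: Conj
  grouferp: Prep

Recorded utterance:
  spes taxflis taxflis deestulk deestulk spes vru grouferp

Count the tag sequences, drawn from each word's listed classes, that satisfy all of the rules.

Candidates per position — 1:spes {Noun,Prep}; 2:taxflis {Det,Noun}; 3:taxflis {Det,Noun}; 4:deestulk {Noun,Conj}; 5:deestulk {Noun,Conj}; 6:spes {Noun,Prep}; 7:vru {Noun}; 8:grouferp {Prep}.
There are 64 candidate sequences in total.
The sequences that satisfy every rule: Noun Det Det Conj Conj Prep Noun Prep; Prep Det Det Conj Conj Prep Noun Prep.
Count = 2.

2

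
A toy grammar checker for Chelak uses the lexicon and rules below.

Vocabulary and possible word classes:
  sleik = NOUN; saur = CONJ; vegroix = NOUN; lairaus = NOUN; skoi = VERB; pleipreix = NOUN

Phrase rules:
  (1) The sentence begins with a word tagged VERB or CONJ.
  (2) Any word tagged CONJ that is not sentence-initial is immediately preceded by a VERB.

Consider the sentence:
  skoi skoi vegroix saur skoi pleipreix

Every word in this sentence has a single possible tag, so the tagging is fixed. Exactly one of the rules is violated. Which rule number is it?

2

Fixed tagging: VERB VERB NOUN CONJ VERB NOUN.
Checking each rule: R1 pass, R2 fail.
Only rule 2 fails.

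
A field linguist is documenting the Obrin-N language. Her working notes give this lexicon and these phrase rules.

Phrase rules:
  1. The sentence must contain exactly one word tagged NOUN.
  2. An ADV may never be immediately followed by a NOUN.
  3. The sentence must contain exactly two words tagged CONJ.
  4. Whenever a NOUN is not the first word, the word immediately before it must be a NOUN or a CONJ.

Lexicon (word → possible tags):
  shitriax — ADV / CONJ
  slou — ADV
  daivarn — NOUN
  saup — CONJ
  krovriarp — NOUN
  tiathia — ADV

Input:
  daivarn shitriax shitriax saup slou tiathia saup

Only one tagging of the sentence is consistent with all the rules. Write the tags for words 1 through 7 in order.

Candidates per position — 1:daivarn {NOUN}; 2:shitriax {ADV,CONJ}; 3:shitriax {ADV,CONJ}; 4:saup {CONJ}; 5:slou {ADV}; 6:tiathia {ADV}; 7:saup {CONJ}.
Word 2 cannot be CONJ — rule 3 would then fail for every completion. It is ADV.
Word 3 cannot be CONJ — rule 3 would then fail for every completion. It is ADV.
The only consistent sequence is: NOUN ADV ADV CONJ ADV ADV CONJ.
Check: rule 1 ✓; rule 2 ✓; rule 3 ✓; rule 4 ✓.

NOUN ADV ADV CONJ ADV ADV CONJ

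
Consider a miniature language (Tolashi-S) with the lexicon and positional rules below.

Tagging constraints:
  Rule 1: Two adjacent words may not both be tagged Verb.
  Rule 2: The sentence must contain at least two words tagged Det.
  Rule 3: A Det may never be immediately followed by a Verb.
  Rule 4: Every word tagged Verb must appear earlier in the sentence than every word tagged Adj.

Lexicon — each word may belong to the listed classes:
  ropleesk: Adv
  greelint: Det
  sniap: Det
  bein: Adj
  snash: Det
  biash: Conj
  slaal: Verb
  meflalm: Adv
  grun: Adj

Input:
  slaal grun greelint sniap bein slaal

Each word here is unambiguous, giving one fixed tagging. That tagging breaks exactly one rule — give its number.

Fixed tagging: Verb Adj Det Det Adj Verb.
Applying the rules: R1 ✓, R2 ✓, R3 ✓, R4 ✗.
Only rule 4 fails.

4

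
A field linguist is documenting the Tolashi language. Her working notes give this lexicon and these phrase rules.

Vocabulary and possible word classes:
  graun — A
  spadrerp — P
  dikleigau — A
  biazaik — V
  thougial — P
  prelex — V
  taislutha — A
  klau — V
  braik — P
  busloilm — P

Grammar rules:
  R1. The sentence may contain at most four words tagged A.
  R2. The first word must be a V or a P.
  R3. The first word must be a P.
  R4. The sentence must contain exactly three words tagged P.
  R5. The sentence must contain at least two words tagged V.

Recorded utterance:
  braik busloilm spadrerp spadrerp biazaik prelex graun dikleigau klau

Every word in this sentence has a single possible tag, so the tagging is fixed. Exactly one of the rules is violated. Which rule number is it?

Fixed tagging: P P P P V V A A V.
Rule check: R1 holds, R2 holds, R3 holds, R4 violated, R5 holds.
Only rule 4 fails.

4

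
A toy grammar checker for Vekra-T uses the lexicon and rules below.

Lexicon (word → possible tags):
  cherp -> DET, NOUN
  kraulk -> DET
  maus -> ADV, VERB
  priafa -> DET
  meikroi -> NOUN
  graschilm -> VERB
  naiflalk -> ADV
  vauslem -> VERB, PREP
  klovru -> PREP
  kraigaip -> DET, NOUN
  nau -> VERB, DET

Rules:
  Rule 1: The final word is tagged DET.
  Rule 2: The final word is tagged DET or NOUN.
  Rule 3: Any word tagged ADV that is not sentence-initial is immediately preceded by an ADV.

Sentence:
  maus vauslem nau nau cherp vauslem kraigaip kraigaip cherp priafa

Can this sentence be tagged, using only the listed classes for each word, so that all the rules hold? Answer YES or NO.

Candidates per position — 1:maus {ADV,VERB}; 2:vauslem {VERB,PREP}; 3:nau {VERB,DET}; 4:nau {VERB,DET}; 5:cherp {DET,NOUN}; 6:vauslem {VERB,PREP}; 7:kraigaip {DET,NOUN}; 8:kraigaip {DET,NOUN}; 9:cherp {DET,NOUN}; 10:priafa {DET}.
One satisfying assignment: ADV VERB VERB DET DET VERB DET NOUN NOUN DET.
Verifying each rule — rule 1 ✓; rule 2 ✓; rule 3 ✓.

YES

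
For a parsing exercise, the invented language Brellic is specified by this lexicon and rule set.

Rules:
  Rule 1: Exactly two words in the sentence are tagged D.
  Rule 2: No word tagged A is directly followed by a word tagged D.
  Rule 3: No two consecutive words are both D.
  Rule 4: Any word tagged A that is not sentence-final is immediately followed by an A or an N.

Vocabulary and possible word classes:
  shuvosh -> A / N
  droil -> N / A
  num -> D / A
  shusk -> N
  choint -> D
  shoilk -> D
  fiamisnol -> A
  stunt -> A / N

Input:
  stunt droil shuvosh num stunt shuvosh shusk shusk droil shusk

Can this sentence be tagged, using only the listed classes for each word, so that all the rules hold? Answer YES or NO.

Candidates per position — 1:stunt {A,N}; 2:droil {N,A}; 3:shuvosh {A,N}; 4:num {D,A}; 5:stunt {A,N}; 6:shuvosh {A,N}; 7:shusk {N}; 8:shusk {N}; 9:droil {N,A}; 10:shusk {N}.
Rule 1 cannot be satisfied by any choice of tags from the lexicon.
So there is no consistent tagging.

NO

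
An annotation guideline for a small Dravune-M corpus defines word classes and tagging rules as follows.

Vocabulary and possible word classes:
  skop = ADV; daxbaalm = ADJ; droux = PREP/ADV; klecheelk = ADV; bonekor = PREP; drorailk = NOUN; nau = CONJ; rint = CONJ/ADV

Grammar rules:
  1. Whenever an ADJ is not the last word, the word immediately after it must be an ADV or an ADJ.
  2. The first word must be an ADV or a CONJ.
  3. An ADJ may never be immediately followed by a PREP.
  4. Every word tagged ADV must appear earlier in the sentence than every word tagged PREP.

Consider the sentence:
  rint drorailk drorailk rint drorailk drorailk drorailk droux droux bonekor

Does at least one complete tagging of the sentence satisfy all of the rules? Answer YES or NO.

YES

Candidates per position — 1:rint {CONJ,ADV}; 2:drorailk {NOUN}; 3:drorailk {NOUN}; 4:rint {CONJ,ADV}; 5:drorailk {NOUN}; 6:drorailk {NOUN}; 7:drorailk {NOUN}; 8:droux {PREP,ADV}; 9:droux {PREP,ADV}; 10:bonekor {PREP}.
One satisfying assignment: CONJ NOUN NOUN ADV NOUN NOUN NOUN PREP PREP PREP.
Check: rule 1 ✓; rule 2 ✓; rule 3 ✓; rule 4 ✓.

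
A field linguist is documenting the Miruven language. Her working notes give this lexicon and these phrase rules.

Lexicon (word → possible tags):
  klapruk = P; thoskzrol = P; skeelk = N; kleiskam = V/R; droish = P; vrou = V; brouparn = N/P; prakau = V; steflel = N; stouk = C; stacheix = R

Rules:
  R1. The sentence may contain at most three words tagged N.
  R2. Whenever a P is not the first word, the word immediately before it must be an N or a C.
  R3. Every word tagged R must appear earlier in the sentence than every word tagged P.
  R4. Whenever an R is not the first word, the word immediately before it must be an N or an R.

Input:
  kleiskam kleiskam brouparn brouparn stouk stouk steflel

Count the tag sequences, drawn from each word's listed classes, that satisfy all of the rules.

Candidates per position — 1:kleiskam {V,R}; 2:kleiskam {V,R}; 3:brouparn {N,P}; 4:brouparn {N,P}; 5:stouk {C}; 6:stouk {C}; 7:steflel {N}.
There are 16 candidate sequences in total.
Checking each against the rules leaves 6 sequences.
Count = 6.

6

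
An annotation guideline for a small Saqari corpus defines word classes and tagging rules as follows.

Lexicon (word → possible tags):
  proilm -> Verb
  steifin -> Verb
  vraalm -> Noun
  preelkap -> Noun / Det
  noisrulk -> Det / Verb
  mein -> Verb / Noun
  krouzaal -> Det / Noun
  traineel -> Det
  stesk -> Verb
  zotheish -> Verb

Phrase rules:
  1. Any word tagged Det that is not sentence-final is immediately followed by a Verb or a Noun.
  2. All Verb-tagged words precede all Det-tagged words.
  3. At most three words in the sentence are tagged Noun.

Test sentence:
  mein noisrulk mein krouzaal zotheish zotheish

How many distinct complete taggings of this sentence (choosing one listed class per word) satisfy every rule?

Candidates per position — 1:mein {Verb,Noun}; 2:noisrulk {Det,Verb}; 3:mein {Verb,Noun}; 4:krouzaal {Det,Noun}; 5:zotheish {Verb}; 6:zotheish {Verb}.
There are 16 candidate sequences in total.
The sequences that satisfy every rule: Verb Verb Verb Noun Verb Verb; Verb Verb Noun Noun Verb Verb; Noun Verb Verb Noun Verb Verb; Noun Verb Noun Noun Verb Verb.
Count = 4.

4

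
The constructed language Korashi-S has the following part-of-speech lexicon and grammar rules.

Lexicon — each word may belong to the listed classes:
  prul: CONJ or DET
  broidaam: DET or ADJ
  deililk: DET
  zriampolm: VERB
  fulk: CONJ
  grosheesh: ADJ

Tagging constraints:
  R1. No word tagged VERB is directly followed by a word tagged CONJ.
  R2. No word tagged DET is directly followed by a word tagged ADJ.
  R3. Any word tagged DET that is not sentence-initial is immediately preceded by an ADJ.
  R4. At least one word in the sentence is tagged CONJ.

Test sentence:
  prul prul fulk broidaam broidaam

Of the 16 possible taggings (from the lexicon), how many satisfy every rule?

4

Candidates per position — 1:prul {CONJ,DET}; 2:prul {CONJ,DET}; 3:fulk {CONJ}; 4:broidaam {DET,ADJ}; 5:broidaam {DET,ADJ}.
There are 16 candidate sequences in total.
The sequences that satisfy every rule: CONJ CONJ CONJ ADJ DET; CONJ CONJ CONJ ADJ ADJ; DET CONJ CONJ ADJ DET; DET CONJ CONJ ADJ ADJ.
Count = 4.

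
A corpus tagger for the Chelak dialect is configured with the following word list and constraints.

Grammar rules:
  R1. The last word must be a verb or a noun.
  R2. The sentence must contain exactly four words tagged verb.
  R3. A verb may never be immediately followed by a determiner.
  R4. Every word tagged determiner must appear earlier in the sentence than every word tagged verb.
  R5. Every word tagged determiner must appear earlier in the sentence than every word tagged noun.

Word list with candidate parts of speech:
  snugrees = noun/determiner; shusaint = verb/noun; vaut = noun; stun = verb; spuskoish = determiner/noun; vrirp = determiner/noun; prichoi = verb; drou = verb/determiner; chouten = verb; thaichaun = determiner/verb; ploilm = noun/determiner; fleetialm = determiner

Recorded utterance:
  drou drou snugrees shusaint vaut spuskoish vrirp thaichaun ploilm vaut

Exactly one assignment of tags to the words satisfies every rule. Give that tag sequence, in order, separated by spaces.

verb verb noun verb noun noun noun verb noun noun

Candidates per position — 1:drou {verb,determiner}; 2:drou {verb,determiner}; 3:snugrees {noun,determiner}; 4:shusaint {verb,noun}; 5:vaut {noun}; 6:spuskoish {determiner,noun}; 7:vrirp {determiner,noun}; 8:thaichaun {determiner,verb}; 9:ploilm {noun,determiner}; 10:vaut {noun}.
At position 1, choosing determiner makes rule 2 impossible to satisfy; hence verb.
At position 2, choosing determiner makes rule 2 impossible to satisfy; hence verb.
At position 3, choosing determiner makes rule 3 impossible to satisfy; hence noun.
At position 4, choosing noun makes rule 2 impossible to satisfy; hence verb.
At position 6, choosing determiner makes rule 4 impossible to satisfy; hence noun.
At position 7, choosing determiner makes rule 4 impossible to satisfy; hence noun.
At position 8, choosing determiner makes rule 2 impossible to satisfy; hence verb.
At position 9, choosing determiner makes rule 3 impossible to satisfy; hence noun.
The only consistent sequence is: verb verb noun verb noun noun noun verb noun noun.
Check: rule 1 ok; rule 2 ok; rule 3 ok; rule 4 ok; rule 5 ok.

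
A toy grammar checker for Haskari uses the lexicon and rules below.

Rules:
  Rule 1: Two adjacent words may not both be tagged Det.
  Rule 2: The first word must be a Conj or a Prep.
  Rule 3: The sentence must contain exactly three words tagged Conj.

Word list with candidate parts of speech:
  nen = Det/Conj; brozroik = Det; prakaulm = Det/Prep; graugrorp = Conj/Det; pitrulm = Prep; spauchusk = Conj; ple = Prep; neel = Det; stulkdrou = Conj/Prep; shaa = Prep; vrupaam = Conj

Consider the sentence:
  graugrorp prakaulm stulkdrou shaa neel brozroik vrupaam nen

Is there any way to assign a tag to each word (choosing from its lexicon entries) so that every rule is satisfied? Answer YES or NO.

NO

Candidates per position — 1:graugrorp {Conj,Det}; 2:prakaulm {Det,Prep}; 3:stulkdrou {Conj,Prep}; 4:shaa {Prep}; 5:neel {Det}; 6:brozroik {Det}; 7:vrupaam {Conj}; 8:nen {Det,Conj}.
Rule 1 cannot be satisfied by any choice of tags from the lexicon.
So there is no consistent tagging.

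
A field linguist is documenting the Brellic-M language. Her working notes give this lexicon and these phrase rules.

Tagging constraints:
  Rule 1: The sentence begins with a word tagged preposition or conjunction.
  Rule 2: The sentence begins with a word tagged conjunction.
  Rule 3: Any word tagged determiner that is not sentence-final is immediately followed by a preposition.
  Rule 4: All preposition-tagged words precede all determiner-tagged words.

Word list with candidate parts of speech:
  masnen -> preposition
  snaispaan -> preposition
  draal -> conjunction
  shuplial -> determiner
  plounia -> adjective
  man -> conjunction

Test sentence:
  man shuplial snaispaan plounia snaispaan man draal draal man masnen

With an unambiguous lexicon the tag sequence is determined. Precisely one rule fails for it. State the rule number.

4

Fixed tagging: conjunction determiner preposition adjective preposition conjunction conjunction conjunction conjunction preposition.
Applying the rules: R1 pass, R2 pass, R3 pass, R4 fail.
Only rule 4 fails.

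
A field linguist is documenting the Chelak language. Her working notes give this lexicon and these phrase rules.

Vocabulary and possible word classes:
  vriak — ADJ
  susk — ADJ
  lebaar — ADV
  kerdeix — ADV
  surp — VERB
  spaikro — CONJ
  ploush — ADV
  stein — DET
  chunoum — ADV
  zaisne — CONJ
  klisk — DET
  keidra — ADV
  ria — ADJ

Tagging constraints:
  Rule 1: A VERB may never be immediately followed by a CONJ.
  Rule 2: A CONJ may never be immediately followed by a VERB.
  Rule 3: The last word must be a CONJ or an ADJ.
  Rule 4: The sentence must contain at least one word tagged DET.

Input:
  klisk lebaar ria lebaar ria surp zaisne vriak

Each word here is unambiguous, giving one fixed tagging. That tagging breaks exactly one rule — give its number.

1

Fixed tagging: DET ADV ADJ ADV ADJ VERB CONJ ADJ.
Checking each rule: R1 violated, R2 holds, R3 holds, R4 holds.
Only rule 1 fails.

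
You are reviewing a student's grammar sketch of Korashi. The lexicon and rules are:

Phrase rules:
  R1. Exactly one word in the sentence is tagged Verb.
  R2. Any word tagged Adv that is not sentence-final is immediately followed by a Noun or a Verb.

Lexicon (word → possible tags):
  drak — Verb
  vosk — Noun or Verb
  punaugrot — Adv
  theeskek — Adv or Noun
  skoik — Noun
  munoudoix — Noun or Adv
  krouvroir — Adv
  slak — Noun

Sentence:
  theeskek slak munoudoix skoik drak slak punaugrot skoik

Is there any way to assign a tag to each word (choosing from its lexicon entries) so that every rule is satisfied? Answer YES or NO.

YES

Candidates per position — 1:theeskek {Adv,Noun}; 2:slak {Noun}; 3:munoudoix {Noun,Adv}; 4:skoik {Noun}; 5:drak {Verb}; 6:slak {Noun}; 7:punaugrot {Adv}; 8:skoik {Noun}.
One satisfying assignment: Noun Noun Adv Noun Verb Noun Adv Noun.
Verifying each rule — rule 1 ✓; rule 2 ✓.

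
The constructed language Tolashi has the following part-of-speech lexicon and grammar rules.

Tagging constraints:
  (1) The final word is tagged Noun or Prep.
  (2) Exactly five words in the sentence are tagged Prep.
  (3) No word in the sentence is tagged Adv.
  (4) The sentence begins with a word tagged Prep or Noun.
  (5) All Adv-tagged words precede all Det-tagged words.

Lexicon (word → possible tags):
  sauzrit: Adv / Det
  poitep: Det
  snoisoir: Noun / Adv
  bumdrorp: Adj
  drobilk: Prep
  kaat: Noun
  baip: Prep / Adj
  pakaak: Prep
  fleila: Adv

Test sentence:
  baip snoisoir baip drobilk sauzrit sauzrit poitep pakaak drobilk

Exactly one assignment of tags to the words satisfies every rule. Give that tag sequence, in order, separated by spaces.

Prep Noun Prep Prep Det Det Det Prep Prep

Candidates per position — 1:baip {Prep,Adj}; 2:snoisoir {Noun,Adv}; 3:baip {Prep,Adj}; 4:drobilk {Prep}; 5:sauzrit {Adv,Det}; 6:sauzrit {Adv,Det}; 7:poitep {Det}; 8:pakaak {Prep}; 9:drobilk {Prep}.
At position 1, choosing Adj makes rule 2 impossible to satisfy; hence Prep.
At position 2, choosing Adv makes rule 3 impossible to satisfy; hence Noun.
At position 3, choosing Adj makes rule 2 impossible to satisfy; hence Prep.
At position 5, choosing Adv makes rule 3 impossible to satisfy; hence Det.
At position 6, choosing Adv makes rule 3 impossible to satisfy; hence Det.
The unique satisfying tagging is: Prep Noun Prep Prep Det Det Det Prep Prep.
Verifying each rule — rule 1 ✓; rule 2 ✓; rule 3 ✓; rule 4 ✓; rule 5 ✓.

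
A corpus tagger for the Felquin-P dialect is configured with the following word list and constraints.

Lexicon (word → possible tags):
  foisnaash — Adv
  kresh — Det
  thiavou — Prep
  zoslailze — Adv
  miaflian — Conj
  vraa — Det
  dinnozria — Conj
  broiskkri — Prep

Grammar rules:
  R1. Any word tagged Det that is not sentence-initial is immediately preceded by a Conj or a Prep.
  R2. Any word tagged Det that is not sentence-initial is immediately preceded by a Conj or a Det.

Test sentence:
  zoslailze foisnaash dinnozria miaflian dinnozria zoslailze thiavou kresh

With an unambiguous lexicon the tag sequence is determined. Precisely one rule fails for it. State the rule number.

2

Fixed tagging: Adv Adv Conj Conj Conj Adv Prep Det.
Rule check: R1 pass, R2 fail.
Only rule 2 fails.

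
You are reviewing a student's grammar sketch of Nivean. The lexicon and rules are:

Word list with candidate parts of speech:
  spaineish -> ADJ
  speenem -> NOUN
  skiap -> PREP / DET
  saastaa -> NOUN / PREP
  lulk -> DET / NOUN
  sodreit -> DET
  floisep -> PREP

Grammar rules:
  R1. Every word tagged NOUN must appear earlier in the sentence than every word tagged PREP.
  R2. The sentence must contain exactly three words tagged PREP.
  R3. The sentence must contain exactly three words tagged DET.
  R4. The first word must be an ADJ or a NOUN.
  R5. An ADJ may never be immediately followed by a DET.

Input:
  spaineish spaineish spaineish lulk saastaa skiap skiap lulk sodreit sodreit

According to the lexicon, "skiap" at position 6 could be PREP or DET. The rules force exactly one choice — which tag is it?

PREP

Candidates per position — 1:spaineish {ADJ}; 2:spaineish {ADJ}; 3:spaineish {ADJ}; 4:lulk {DET,NOUN}; 5:saastaa {NOUN,PREP}; 6:skiap {PREP,DET}; 7:skiap {PREP,DET}; 8:lulk {DET,NOUN}; 9:sodreit {DET}; 10:sodreit {DET}.
At position 4, choosing DET makes rule 5 impossible to satisfy; hence NOUN.
At position 5, choosing NOUN makes rule 2 impossible to satisfy; hence PREP.
At position 6, choosing DET makes rule 2 impossible to satisfy; hence PREP.
At position 7, choosing DET makes rule 2 impossible to satisfy; hence PREP.
At position 8, choosing NOUN makes rule 1 impossible to satisfy; hence DET.
The unique satisfying tagging is: ADJ ADJ ADJ NOUN PREP PREP PREP DET DET DET.
Rule-by-rule: rule 1 holds; rule 2 holds; rule 3 holds; rule 4 holds; rule 5 holds.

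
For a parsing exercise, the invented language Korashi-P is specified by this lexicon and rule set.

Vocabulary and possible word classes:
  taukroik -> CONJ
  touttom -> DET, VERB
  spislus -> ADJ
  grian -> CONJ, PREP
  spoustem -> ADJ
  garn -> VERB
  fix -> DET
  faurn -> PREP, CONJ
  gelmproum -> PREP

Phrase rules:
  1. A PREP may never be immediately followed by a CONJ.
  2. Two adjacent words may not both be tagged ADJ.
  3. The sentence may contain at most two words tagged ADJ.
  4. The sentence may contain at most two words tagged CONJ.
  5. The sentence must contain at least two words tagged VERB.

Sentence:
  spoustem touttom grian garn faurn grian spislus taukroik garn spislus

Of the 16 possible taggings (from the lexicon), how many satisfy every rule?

0

Candidates per position — 1:spoustem {ADJ}; 2:touttom {DET,VERB}; 3:grian {CONJ,PREP}; 4:garn {VERB}; 5:faurn {PREP,CONJ}; 6:grian {CONJ,PREP}; 7:spislus {ADJ}; 8:taukroik {CONJ}; 9:garn {VERB}; 10:spislus {ADJ}.
There are 16 candidate sequences in total.
Rule 3 cannot be satisfied by any choice of tags from the lexicon.
So there is no consistent tagging.
Count = 0.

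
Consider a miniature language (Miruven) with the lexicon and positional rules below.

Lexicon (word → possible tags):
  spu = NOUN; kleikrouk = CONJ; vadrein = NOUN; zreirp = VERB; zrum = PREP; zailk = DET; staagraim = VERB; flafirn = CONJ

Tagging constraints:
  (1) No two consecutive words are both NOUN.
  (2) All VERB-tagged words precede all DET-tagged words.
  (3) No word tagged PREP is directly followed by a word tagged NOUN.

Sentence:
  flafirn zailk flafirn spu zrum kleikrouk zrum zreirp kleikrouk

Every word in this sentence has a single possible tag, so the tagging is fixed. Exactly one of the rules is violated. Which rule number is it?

Fixed tagging: CONJ DET CONJ NOUN PREP CONJ PREP VERB CONJ.
Rule check: R1 ok, R2 fails, R3 ok.
Only rule 2 fails.

2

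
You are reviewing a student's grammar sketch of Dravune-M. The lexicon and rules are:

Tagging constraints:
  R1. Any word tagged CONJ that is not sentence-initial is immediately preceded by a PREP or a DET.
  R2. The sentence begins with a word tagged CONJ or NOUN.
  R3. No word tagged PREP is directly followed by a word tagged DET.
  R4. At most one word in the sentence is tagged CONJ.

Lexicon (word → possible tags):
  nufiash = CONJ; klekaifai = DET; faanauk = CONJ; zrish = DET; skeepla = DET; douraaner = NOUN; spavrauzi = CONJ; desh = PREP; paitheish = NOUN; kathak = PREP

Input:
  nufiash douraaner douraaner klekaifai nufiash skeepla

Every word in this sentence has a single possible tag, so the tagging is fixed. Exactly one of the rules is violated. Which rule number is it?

Fixed tagging: CONJ NOUN NOUN DET CONJ DET.
Rule check: R1 ✓, R2 ✓, R3 ✓, R4 ✗.
Only rule 4 fails.

4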